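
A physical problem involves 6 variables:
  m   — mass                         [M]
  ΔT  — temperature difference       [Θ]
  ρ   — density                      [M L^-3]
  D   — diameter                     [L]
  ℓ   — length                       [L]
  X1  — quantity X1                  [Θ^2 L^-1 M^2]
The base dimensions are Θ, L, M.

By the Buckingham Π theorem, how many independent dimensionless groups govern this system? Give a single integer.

Dimensional matrix (Θ×L×M by m×ΔT×ρ×D×ℓ×X1):
  Θ: [ 0  1  0  0  0  2]
  L: [ 0  0 -3  1  1 -1]
  M: [ 1  0  1  0  0  2]
Row reduction gives pivot columns m,ΔT,ρ; rank = 3
n=6, r=3 ⇒ 3 dimensionless groups

3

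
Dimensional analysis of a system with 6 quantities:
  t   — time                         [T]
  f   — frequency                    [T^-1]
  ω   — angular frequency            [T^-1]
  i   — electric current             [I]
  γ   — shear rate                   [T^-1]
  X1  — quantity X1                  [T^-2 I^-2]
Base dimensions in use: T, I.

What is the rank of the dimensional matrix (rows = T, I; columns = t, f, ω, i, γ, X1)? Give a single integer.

Exponent matrix [T,I] × [t,f,ω,i,γ,X1]:
  T: [ 1 -1 -1  0 -1 -2]
  I: [ 0  0  0  1  0 -2]
Row reduction gives pivot columns t,i; rank = 2

2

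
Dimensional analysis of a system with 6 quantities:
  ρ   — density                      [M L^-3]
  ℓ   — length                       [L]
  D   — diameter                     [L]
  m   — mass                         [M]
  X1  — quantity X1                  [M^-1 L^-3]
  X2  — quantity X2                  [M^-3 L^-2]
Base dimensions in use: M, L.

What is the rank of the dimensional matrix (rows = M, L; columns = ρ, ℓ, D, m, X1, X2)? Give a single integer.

Dimensional matrix (M×L by ρ×ℓ×D×m×X1×X2):
  M: [ 1  0  0  1 -1 -3]
  L: [-3  1  1  0 -3 -2]
Row reduction gives pivot columns ρ,ℓ; rank = 2

2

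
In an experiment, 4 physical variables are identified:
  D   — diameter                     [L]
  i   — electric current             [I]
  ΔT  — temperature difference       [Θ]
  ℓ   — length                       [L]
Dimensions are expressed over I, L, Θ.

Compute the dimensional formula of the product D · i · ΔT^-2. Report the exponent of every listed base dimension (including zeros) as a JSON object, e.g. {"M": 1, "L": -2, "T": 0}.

Write exponents as rows I,L,Θ / cols D,i,ΔT,ℓ:
  I: [ 0  1  0  0]
  L: [ 1  0  0  1]
  Θ: [ 0  0  1  0]
  [I]: (1)·0+(1)·1+(-2)·0 = 1
  [L]: (1)·1+(1)·0+(-2)·0 = 1
  [Θ]: (1)·0+(1)·0+(-2)·1 = -2
⇒ I L Θ^-2

{"I": 1, "L": 1, "Θ": -2}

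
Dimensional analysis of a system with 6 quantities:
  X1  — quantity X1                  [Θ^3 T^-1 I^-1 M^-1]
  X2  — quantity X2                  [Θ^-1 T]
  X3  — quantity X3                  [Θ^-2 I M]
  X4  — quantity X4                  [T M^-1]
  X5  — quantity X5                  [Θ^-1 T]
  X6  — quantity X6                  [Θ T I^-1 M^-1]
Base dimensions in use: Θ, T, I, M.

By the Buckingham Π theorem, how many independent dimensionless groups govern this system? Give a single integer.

3

Write exponents as rows Θ,T,I,M / cols X1,X2,X3,X4,X5,X6:
  Θ: [ 3 -1 -2  0 -1  1]
  T: [-1  1  0  1  1  1]
  I: [-1  0  1  0  0 -1]
  M: [-1  0  1 -1  0 -1]
RREF → pivots at {X1,X2,X4} ⇒ r = 3
Π count = n − r = 6 − 3 = 3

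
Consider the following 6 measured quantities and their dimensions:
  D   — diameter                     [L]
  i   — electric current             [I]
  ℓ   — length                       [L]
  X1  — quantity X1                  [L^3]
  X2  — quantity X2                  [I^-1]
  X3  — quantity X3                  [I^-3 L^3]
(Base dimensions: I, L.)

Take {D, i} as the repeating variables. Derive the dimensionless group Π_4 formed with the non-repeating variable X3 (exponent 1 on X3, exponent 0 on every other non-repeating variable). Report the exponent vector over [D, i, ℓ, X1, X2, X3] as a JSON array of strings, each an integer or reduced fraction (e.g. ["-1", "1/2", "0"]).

Write exponents as rows I,L / cols D,i,ℓ,X1,X2,X3:
  I: [ 0  1  0  0 -1 -3]
  L: [ 1  0  1  3  0  3]
RREF → pivots at {D,i} ⇒ r = 2
Pivot set = {D,i}, free = {ℓ,X1,X2,X3}
RREF:
  r0: [   1    0    1    3    0    3]
  r1: [   0    1    0    0   -1   -3]
Fix exponent of X3 at 1, ℓ at 0, X1 at 0, X2 at 0; solve each RREF row for its pivot's exponent:
  r0: exp(D) + (3)·1 = 0 ⇒ exp(D) = -3
  r1: exp(i) + (-3)·1 = 0 ⇒ exp(i) = 3
Π_4 = D^-3 · i^3 · X3

["-3", "3", "0", "0", "0", "1"]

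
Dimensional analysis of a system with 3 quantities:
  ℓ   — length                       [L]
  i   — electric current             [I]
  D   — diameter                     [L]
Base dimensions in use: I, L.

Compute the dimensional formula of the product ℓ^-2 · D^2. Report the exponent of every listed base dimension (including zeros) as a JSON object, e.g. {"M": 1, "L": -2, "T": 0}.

{"I": 0, "L": 0}

Exponent matrix [I,L] × [ℓ,i,D]:
  I: [ 0  1  0]
  L: [ 1  0  1]
  [I]: (-2)·0+(2)·0 = 0
  [L]: (-2)·1+(2)·1 = 0
⇒ 1 (dimensionless)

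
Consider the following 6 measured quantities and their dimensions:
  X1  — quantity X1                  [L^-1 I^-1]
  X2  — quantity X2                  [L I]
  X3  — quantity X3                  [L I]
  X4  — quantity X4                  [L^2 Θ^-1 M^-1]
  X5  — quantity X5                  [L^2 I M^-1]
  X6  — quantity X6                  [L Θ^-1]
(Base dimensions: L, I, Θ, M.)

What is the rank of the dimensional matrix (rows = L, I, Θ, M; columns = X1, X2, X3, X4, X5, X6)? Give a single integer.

3

Write exponents as rows L,I,Θ,M / cols X1,X2,X3,X4,X5,X6:
  L: [-1  1  1  2  2  1]
  I: [-1  1  1  0  1  0]
  Θ: [ 0  0  0 -1  0 -1]
  M: [ 0  0  0 -1 -1  0]
Row reduction gives pivot columns X1,X4,X5; rank = 3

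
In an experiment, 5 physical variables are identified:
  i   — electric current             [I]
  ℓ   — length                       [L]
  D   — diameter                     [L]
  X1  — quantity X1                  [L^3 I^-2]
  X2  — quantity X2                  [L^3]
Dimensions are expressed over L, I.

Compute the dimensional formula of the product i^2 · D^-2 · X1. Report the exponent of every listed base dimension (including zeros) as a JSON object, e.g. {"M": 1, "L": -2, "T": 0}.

{"L": 1, "I": 0}

Dimensional matrix (L×I by i×ℓ×D×X1×X2):
  L: [ 0  1  1  3  3]
  I: [ 1  0  0 -2  0]
  [L]: (2)·0+(-2)·1+(1)·3 = 1
  [I]: (2)·1+(-2)·0+(1)·-2 = 0
⇒ L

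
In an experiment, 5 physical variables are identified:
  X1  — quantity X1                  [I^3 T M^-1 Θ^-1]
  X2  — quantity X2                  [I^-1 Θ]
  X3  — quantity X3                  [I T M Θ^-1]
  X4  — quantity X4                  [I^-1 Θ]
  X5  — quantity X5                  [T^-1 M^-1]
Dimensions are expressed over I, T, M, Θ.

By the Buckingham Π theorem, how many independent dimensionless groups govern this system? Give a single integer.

Dimensional matrix (I×T×M×Θ by X1×X2×X3×X4×X5):
  I: [ 3 -1  1 -1  0]
  T: [ 1  0  1  0 -1]
  M: [-1  0  1  0 -1]
  Θ: [-1  1 -1  1  0]
RREF → pivots at {X1,X2,X3} ⇒ r = 3
5 vars − rank 3 = 2 Π groups

2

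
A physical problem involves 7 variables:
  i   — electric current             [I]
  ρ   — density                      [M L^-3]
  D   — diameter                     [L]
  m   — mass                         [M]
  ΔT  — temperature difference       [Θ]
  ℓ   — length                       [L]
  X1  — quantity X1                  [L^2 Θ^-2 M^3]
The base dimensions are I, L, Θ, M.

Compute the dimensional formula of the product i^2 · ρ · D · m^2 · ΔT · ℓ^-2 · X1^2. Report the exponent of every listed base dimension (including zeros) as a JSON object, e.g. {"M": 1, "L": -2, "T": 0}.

Exponent matrix [I,L,Θ,M] × [i,ρ,D,m,ΔT,ℓ,X1]:
  I: [ 1  0  0  0  0  0  0]
  L: [ 0 -3  1  0  0  1  2]
  Θ: [ 0  0  0  0  1  0 -2]
  M: [ 0  1  0  1  0  0  3]
  [I]: (2)·1+(1)·0+(1)·0+(2)·0+(1)·0+(-2)·0+(2)·0 = 2
  [L]: (2)·0+(1)·-3+(1)·1+(2)·0+(1)·0+(-2)·1+(2)·2 = 0
  [Θ]: (2)·0+(1)·0+(1)·0+(2)·0+(1)·1+(-2)·0+(2)·-2 = -3
  [M]: (2)·0+(1)·1+(1)·0+(2)·1+(1)·0+(-2)·0+(2)·3 = 9
⇒ I^2 Θ^-3 M^9

{"I": 2, "L": 0, "Θ": -3, "M": 9}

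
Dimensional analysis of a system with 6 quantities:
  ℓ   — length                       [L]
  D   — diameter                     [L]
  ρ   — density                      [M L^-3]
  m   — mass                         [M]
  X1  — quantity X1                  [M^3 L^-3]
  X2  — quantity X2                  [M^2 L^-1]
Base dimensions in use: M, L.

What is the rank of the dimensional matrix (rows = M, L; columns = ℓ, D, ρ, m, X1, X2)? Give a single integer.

2

Exponent matrix [M,L] × [ℓ,D,ρ,m,X1,X2]:
  M: [ 0  0  1  1  3  2]
  L: [ 1  1 -3  0 -3 -1]
Row reduction gives pivot columns ℓ,ρ; rank = 2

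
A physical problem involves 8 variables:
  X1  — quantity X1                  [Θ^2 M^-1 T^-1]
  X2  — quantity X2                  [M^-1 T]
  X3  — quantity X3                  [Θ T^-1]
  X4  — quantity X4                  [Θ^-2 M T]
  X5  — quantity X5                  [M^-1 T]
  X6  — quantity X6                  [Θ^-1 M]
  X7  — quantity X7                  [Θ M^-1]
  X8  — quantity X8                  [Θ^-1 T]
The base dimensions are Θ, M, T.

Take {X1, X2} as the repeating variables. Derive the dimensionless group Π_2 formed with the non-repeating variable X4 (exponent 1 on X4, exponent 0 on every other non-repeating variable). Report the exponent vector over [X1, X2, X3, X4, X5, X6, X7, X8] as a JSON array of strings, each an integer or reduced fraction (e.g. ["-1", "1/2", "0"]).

Exponent matrix [Θ,M,T] × [X1,X2,X3,X4,X5,X6,X7,X8]:
  Θ: [ 2  0  1 -2  0 -1  1 -1]
  M: [-1 -1  0  1 -1  1 -1  0]
  T: [-1  1 -1  1  1  0  0  1]
Row reduction gives pivot columns X1,X2; rank = 2
Repeat: X1,X2; free: X3,X4,X5,X6,X7,X8
RREF:
  r0: [   1    0  1/2   -1    0 -1/2  1/2 -1/2]
  r1: [   0    1 -1/2    0    1 -1/2  1/2  1/2]
  r2: [   0    0    0    0    0    0    0    0]
Fix exponent of X4 at 1, X3 at 0, X5 at 0, X6 at 0, X7 at 0, X8 at 0; solve each RREF row for its pivot's exponent:
  r0: exp(X1) + (-1)·1 = 0 ⇒ exp(X1) = 1
  r1: exp(X2) + (0)·1 = 0 ⇒ exp(X2) = 0
Π_2 = X1 · X4

["1", "0", "0", "1", "0", "0", "0", "0"]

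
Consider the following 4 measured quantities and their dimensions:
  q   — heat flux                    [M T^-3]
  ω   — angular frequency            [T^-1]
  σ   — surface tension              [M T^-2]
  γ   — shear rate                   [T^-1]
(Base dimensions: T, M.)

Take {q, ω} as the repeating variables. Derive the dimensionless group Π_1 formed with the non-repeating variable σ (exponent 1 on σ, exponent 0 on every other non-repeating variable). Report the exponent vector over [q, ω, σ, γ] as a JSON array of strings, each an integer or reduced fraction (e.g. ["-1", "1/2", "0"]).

["-1", "1", "1", "0"]

Write exponents as rows T,M / cols q,ω,σ,γ:
  T: [-3 -1 -2 -1]
  M: [ 1  0  1  0]
Row reduction gives pivot columns q,ω; rank = 2
Repeat: q,ω; free: σ,γ
RREF:
  r0: [   1    0    1    0]
  r1: [   0    1   -1    1]
Fix exponent of σ at 1, γ at 0; solve each RREF row for its pivot's exponent:
  r0: exp(q) + (1)·1 = 0 ⇒ exp(q) = -1
  r1: exp(ω) + (-1)·1 = 0 ⇒ exp(ω) = 1
Π_1 = q^-1 · ω · σ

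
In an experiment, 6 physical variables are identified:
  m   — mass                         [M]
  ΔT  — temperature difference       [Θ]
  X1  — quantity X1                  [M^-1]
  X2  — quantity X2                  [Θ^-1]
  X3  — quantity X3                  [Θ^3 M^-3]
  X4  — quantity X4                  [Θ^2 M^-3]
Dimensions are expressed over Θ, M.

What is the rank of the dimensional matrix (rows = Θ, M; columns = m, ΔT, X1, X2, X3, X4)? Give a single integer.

2

Write exponents as rows Θ,M / cols m,ΔT,X1,X2,X3,X4:
  Θ: [ 0  1  0 -1  3  2]
  M: [ 1  0 -1  0 -3 -3]
RREF → pivots at {m,ΔT} ⇒ r = 2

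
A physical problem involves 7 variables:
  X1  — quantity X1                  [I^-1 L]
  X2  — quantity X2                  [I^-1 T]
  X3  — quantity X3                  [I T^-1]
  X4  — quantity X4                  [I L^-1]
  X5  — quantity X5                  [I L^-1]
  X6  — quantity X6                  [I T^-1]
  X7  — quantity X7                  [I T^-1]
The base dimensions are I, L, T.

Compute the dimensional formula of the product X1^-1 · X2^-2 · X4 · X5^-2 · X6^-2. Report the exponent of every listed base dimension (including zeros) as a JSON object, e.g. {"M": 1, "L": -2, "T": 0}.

{"I": 0, "L": 0, "T": 0}

Dimensional matrix (I×L×T by X1×X2×X3×X4×X5×X6×X7):
  I: [-1 -1  1  1  1  1  1]
  L: [ 1  0  0 -1 -1  0  0]
  T: [ 0  1 -1  0  0 -1 -1]
  [I]: (-1)·-1+(-2)·-1+(1)·1+(-2)·1+(-2)·1 = 0
  [L]: (-1)·1+(-2)·0+(1)·-1+(-2)·-1+(-2)·0 = 0
  [T]: (-1)·0+(-2)·1+(1)·0+(-2)·0+(-2)·-1 = 0
⇒ 1 (dimensionless)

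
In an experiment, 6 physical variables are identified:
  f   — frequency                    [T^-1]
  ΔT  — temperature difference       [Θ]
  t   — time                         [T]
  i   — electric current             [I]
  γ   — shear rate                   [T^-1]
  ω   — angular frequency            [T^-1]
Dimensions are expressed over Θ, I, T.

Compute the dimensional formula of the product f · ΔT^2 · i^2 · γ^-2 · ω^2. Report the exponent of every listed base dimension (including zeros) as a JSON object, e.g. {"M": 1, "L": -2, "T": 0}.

Write exponents as rows Θ,I,T / cols f,ΔT,t,i,γ,ω:
  Θ: [ 0  1  0  0  0  0]
  I: [ 0  0  0  1  0  0]
  T: [-1  0  1  0 -1 -1]
  [Θ]: (1)·0+(2)·1+(2)·0+(-2)·0+(2)·0 = 2
  [I]: (1)·0+(2)·0+(2)·1+(-2)·0+(2)·0 = 2
  [T]: (1)·-1+(2)·0+(2)·0+(-2)·-1+(2)·-1 = -1
⇒ Θ^2 I^2 T^-1

{"Θ": 2, "I": 2, "T": -1}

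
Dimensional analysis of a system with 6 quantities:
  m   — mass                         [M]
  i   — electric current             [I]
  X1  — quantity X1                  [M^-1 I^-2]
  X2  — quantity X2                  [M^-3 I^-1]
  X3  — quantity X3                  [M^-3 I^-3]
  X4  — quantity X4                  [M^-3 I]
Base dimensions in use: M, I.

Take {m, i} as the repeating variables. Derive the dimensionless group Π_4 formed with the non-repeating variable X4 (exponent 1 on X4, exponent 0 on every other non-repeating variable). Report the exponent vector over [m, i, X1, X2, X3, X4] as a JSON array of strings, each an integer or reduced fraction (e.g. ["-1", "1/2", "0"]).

Write exponents as rows M,I / cols m,i,X1,X2,X3,X4:
  M: [ 1  0 -1 -3 -3 -3]
  I: [ 0  1 -2 -1 -3  1]
Echelon form has 2 nonzero rows (pivots: m,i)
Pivot set = {m,i}, free = {X1,X2,X3,X4}
RREF:
  r0: [   1    0   -1   -3   -3   -3]
  r1: [   0    1   -2   -1   -3    1]
Fix exponent of X4 at 1, X1 at 0, X2 at 0, X3 at 0; solve each RREF row for its pivot's exponent:
  r0: exp(m) + (-3)·1 = 0 ⇒ exp(m) = 3
  r1: exp(i) + (1)·1 = 0 ⇒ exp(i) = -1
Π_4 = m^3 · i^-1 · X4

["3", "-1", "0", "0", "0", "1"]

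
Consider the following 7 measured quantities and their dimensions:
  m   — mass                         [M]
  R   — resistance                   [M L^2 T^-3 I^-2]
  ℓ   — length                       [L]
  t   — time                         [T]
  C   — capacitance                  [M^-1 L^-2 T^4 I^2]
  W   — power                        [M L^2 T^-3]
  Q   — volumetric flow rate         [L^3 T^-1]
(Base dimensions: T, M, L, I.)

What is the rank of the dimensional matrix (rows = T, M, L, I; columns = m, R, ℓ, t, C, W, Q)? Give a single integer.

4

Write exponents as rows T,M,L,I / cols m,R,ℓ,t,C,W,Q:
  T: [ 0 -3  0  1  4 -3 -1]
  M: [ 1  1  0  0 -1  1  0]
  L: [ 0  2  1  0 -2  2  3]
  I: [ 0 -2  0  0  2  0  0]
Row reduction gives pivot columns m,R,ℓ,t; rank = 4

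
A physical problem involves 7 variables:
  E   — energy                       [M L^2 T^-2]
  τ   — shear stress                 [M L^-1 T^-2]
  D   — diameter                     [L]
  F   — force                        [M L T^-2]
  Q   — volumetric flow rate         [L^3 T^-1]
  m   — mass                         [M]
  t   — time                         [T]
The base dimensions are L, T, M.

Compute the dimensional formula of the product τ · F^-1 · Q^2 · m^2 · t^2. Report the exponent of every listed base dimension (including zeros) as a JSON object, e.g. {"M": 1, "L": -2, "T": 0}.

Exponent matrix [L,T,M] × [E,τ,D,F,Q,m,t]:
  L: [ 2 -1  1  1  3  0  0]
  T: [-2 -2  0 -2 -1  0  1]
  M: [ 1  1  0  1  0  1  0]
  [L]: (1)·-1+(-1)·1+(2)·3+(2)·0+(2)·0 = 4
  [T]: (1)·-2+(-1)·-2+(2)·-1+(2)·0+(2)·1 = 0
  [M]: (1)·1+(-1)·1+(2)·0+(2)·1+(2)·0 = 2
⇒ L^4 M^2

{"L": 4, "T": 0, "M": 2}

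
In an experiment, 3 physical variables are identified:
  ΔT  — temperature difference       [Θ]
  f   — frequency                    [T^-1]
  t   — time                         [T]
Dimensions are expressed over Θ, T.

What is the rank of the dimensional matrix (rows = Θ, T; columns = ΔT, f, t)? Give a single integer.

Exponent matrix [Θ,T] × [ΔT,f,t]:
  Θ: [ 1  0  0]
  T: [ 0 -1  1]
Row reduction gives pivot columns ΔT,f; rank = 2

2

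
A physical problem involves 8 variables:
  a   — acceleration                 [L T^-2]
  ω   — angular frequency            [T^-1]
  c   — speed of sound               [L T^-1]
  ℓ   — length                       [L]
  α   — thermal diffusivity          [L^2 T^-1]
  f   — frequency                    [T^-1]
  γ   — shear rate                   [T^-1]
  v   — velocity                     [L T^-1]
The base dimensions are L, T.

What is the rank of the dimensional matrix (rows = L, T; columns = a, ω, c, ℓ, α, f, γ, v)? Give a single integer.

2

Exponent matrix [L,T] × [a,ω,c,ℓ,α,f,γ,v]:
  L: [ 1  0  1  1  2  0  0  1]
  T: [-2 -1 -1  0 -1 -1 -1 -1]
Row reduction gives pivot columns a,ω; rank = 2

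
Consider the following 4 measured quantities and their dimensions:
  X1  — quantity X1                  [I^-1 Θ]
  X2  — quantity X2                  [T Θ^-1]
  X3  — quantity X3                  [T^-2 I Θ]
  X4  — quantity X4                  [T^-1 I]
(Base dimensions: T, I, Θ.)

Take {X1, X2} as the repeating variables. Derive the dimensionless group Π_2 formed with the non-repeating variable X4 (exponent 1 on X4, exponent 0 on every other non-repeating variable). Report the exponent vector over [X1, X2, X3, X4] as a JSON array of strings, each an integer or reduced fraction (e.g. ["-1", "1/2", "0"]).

Write exponents as rows T,I,Θ / cols X1,X2,X3,X4:
  T: [ 0  1 -2 -1]
  I: [-1  0  1  1]
  Θ: [ 1 -1  1  0]
RREF → pivots at {X1,X2} ⇒ r = 2
Pivot set = {X1,X2}, free = {X3,X4}
RREF:
  r0: [   1    0   -1   -1]
  r1: [   0    1   -2   -1]
  r2: [   0    0    0    0]
Fix exponent of X4 at 1, X3 at 0; solve each RREF row for its pivot's exponent:
  r0: exp(X1) + (-1)·1 = 0 ⇒ exp(X1) = 1
  r1: exp(X2) + (-1)·1 = 0 ⇒ exp(X2) = 1
Π_2 = X1 · X2 · X4

["1", "1", "0", "1"]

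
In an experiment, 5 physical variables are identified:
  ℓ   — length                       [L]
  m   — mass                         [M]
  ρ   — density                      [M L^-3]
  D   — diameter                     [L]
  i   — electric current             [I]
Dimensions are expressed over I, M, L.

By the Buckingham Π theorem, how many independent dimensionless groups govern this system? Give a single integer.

2

Dimensional matrix (I×M×L by ℓ×m×ρ×D×i):
  I: [ 0  0  0  0  1]
  M: [ 0  1  1  0  0]
  L: [ 1  0 -3  1  0]
Echelon form has 3 nonzero rows (pivots: ℓ,m,i)
n=5, r=3 ⇒ 2 dimensionless groups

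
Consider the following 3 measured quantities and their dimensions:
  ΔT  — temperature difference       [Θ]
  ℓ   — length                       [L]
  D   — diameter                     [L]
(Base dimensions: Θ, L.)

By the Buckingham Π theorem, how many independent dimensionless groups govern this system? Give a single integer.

1

Write exponents as rows Θ,L / cols ΔT,ℓ,D:
  Θ: [ 1  0  0]
  L: [ 0  1  1]
Echelon form has 2 nonzero rows (pivots: ΔT,ℓ)
3 vars − rank 2 = 1 Π group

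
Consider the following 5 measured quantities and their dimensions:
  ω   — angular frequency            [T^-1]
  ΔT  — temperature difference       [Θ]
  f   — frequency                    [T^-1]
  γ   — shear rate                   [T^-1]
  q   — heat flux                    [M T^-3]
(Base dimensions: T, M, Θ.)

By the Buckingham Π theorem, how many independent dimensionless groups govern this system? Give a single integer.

2

Dimensional matrix (T×M×Θ by ω×ΔT×f×γ×q):
  T: [-1  0 -1 -1 -3]
  M: [ 0  0  0  0  1]
  Θ: [ 0  1  0  0  0]
Row reduction gives pivot columns ω,ΔT,q; rank = 3
Π count = n − r = 5 − 3 = 2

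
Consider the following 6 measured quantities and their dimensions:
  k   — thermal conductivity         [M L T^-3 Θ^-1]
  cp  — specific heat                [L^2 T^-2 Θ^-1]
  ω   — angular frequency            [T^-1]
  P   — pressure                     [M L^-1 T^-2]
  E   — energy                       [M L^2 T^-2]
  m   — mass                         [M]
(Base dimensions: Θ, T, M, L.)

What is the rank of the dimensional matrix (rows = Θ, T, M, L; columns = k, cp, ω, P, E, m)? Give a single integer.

4

Write exponents as rows Θ,T,M,L / cols k,cp,ω,P,E,m:
  Θ: [-1 -1  0  0  0  0]
  T: [-3 -2 -1 -2 -2  0]
  M: [ 1  0  0  1  1  1]
  L: [ 1  2  0 -1  2  0]
RREF → pivots at {k,cp,ω,E} ⇒ r = 4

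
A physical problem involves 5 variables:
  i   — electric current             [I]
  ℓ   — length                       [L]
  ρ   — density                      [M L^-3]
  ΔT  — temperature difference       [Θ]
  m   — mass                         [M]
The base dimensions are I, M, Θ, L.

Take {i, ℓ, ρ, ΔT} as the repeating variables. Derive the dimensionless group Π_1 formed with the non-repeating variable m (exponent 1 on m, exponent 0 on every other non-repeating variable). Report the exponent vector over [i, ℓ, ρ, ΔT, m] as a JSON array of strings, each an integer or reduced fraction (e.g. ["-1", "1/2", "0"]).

["0", "-3", "-1", "0", "1"]

Exponent matrix [I,M,Θ,L] × [i,ℓ,ρ,ΔT,m]:
  I: [ 1  0  0  0  0]
  M: [ 0  0  1  0  1]
  Θ: [ 0  0  0  1  0]
  L: [ 0  1 -3  0  0]
Echelon form has 4 nonzero rows (pivots: i,ℓ,ρ,ΔT)
Pivot set = {i,ℓ,ρ,ΔT}, free = {m}
RREF:
  r0: [   1    0    0    0    0]
  r1: [   0    1    0    0    3]
  r2: [   0    0    1    0    1]
  r3: [   0    0    0    1    0]
Fix exponent of m at 1; solve each RREF row for its pivot's exponent:
  r0: exp(i) + (0)·1 = 0 ⇒ exp(i) = 0
  r1: exp(ℓ) + (3)·1 = 0 ⇒ exp(ℓ) = -3
  r2: exp(ρ) + (1)·1 = 0 ⇒ exp(ρ) = -1
  r3: exp(ΔT) + (0)·1 = 0 ⇒ exp(ΔT) = 0
Π_1 = ℓ^-3 · ρ^-1 · m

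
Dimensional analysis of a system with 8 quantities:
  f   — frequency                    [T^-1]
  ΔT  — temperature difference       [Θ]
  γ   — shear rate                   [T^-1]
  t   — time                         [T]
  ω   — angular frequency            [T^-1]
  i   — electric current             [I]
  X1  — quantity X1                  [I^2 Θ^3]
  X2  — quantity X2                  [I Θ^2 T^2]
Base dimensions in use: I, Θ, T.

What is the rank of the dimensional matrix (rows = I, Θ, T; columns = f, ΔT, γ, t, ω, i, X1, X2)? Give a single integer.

3

Exponent matrix [I,Θ,T] × [f,ΔT,γ,t,ω,i,X1,X2]:
  I: [ 0  0  0  0  0  1  2  1]
  Θ: [ 0  1  0  0  0  0  3  2]
  T: [-1  0 -1  1 -1  0  0  2]
RREF → pivots at {f,ΔT,i} ⇒ r = 3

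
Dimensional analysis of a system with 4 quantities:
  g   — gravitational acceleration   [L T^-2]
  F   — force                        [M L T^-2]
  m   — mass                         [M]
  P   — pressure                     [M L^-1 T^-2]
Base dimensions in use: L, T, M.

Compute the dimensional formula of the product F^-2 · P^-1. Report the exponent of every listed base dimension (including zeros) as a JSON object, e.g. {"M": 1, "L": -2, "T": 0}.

{"L": -1, "T": 6, "M": -3}

Exponent matrix [L,T,M] × [g,F,m,P]:
  L: [ 1  1  0 -1]
  T: [-2 -2  0 -2]
  M: [ 0  1  1  1]
  [L]: (-2)·1+(-1)·-1 = -1
  [T]: (-2)·-2+(-1)·-2 = 6
  [M]: (-2)·1+(-1)·1 = -3
⇒ L^-1 T^6 M^-3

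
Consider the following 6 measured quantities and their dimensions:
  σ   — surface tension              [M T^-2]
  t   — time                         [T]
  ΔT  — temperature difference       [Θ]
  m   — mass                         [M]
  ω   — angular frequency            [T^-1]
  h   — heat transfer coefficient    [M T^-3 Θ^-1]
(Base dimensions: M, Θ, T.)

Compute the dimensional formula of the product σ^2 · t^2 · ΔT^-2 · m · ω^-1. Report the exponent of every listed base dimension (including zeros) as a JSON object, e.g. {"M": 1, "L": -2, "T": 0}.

Write exponents as rows M,Θ,T / cols σ,t,ΔT,m,ω,h:
  M: [ 1  0  0  1  0  1]
  Θ: [ 0  0  1  0  0 -1]
  T: [-2  1  0  0 -1 -3]
  [M]: (2)·1+(2)·0+(-2)·0+(1)·1+(-1)·0 = 3
  [Θ]: (2)·0+(2)·0+(-2)·1+(1)·0+(-1)·0 = -2
  [T]: (2)·-2+(2)·1+(-2)·0+(1)·0+(-1)·-1 = -1
⇒ M^3 Θ^-2 T^-1

{"M": 3, "Θ": -2, "T": -1}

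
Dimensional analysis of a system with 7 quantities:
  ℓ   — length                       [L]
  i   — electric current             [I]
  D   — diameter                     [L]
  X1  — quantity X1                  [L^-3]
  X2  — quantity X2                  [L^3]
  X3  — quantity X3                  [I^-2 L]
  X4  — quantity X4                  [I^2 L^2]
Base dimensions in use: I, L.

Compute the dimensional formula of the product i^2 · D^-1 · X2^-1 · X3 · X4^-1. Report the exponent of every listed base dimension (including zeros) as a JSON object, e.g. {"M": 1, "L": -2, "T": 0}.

{"I": -2, "L": -5}

Exponent matrix [I,L] × [ℓ,i,D,X1,X2,X3,X4]:
  I: [ 0  1  0  0  0 -2  2]
  L: [ 1  0  1 -3  3  1  2]
  [I]: (2)·1+(-1)·0+(-1)·0+(1)·-2+(-1)·2 = -2
  [L]: (2)·0+(-1)·1+(-1)·3+(1)·1+(-1)·2 = -5
⇒ I^-2 L^-5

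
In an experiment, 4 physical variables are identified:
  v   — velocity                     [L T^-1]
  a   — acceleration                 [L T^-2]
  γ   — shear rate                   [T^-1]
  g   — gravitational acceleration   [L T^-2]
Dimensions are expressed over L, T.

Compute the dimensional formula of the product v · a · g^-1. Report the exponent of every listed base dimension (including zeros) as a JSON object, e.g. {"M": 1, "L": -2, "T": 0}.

Dimensional matrix (L×T by v×a×γ×g):
  L: [ 1  1  0  1]
  T: [-1 -2 -1 -2]
  [L]: (1)·1+(1)·1+(-1)·1 = 1
  [T]: (1)·-1+(1)·-2+(-1)·-2 = -1
⇒ L T^-1

{"L": 1, "T": -1}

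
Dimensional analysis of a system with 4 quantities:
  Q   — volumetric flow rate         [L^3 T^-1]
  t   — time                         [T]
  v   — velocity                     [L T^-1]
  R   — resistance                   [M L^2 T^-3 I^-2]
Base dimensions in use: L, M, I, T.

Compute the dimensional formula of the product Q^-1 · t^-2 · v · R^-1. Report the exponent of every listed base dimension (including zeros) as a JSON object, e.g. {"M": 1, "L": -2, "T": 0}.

Write exponents as rows L,M,I,T / cols Q,t,v,R:
  L: [ 3  0  1  2]
  M: [ 0  0  0  1]
  I: [ 0  0  0 -2]
  T: [-1  1 -1 -3]
  [L]: (-1)·3+(-2)·0+(1)·1+(-1)·2 = -4
  [M]: (-1)·0+(-2)·0+(1)·0+(-1)·1 = -1
  [I]: (-1)·0+(-2)·0+(1)·0+(-1)·-2 = 2
  [T]: (-1)·-1+(-2)·1+(1)·-1+(-1)·-3 = 1
⇒ L^-4 M^-1 I^2 T

{"L": -4, "M": -1, "I": 2, "T": 1}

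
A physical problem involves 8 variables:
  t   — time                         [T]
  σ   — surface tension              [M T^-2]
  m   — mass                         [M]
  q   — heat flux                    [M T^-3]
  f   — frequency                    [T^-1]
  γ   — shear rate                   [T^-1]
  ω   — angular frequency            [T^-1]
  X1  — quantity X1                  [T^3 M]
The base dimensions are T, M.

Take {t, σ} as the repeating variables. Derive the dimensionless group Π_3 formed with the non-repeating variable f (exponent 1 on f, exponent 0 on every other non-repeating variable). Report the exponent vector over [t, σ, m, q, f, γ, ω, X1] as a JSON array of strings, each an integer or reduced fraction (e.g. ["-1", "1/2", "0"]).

["1", "0", "0", "0", "1", "0", "0", "0"]

Write exponents as rows T,M / cols t,σ,m,q,f,γ,ω,X1:
  T: [ 1 -2  0 -3 -1 -1 -1  3]
  M: [ 0  1  1  1  0  0  0  1]
Echelon form has 2 nonzero rows (pivots: t,σ)
Repeat: t,σ; free: m,q,f,γ,ω,X1
RREF:
  r0: [   1    0    2   -1   -1   -1   -1    5]
  r1: [   0    1    1    1    0    0    0    1]
Fix exponent of f at 1, m at 0, q at 0, γ at 0, ω at 0, X1 at 0; solve each RREF row for its pivot's exponent:
  r0: exp(t) + (-1)·1 = 0 ⇒ exp(t) = 1
  r1: exp(σ) + (0)·1 = 0 ⇒ exp(σ) = 0
Π_3 = t · f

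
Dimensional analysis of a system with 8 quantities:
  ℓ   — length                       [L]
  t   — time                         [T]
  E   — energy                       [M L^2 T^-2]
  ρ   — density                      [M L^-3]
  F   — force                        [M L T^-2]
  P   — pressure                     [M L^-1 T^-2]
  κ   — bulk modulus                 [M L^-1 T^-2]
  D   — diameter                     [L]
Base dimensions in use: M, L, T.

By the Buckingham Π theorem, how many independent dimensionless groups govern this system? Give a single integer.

5

Write exponents as rows M,L,T / cols ℓ,t,E,ρ,F,P,κ,D:
  M: [ 0  0  1  1  1  1  1  0]
  L: [ 1  0  2 -3  1 -1 -1  1]
  T: [ 0  1 -2  0 -2 -2 -2  0]
RREF → pivots at {ℓ,t,E} ⇒ r = 3
Π count = n − r = 8 − 3 = 5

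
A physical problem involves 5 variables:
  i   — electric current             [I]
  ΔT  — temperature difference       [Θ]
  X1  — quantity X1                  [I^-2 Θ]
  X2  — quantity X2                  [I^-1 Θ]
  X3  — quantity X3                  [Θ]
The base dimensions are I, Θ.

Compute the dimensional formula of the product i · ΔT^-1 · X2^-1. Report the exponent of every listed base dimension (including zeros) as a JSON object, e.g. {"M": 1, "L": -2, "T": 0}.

{"I": 2, "Θ": -2}

Write exponents as rows I,Θ / cols i,ΔT,X1,X2,X3:
  I: [ 1  0 -2 -1  0]
  Θ: [ 0  1  1  1  1]
  [I]: (1)·1+(-1)·0+(-1)·-1 = 2
  [Θ]: (1)·0+(-1)·1+(-1)·1 = -2
⇒ I^2 Θ^-2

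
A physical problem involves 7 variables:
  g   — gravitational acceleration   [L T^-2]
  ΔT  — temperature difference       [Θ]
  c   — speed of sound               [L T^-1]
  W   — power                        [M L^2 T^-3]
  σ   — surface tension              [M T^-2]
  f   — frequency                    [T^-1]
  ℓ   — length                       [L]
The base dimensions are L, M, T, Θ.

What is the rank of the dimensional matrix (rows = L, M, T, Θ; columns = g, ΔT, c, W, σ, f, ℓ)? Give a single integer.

4

Exponent matrix [L,M,T,Θ] × [g,ΔT,c,W,σ,f,ℓ]:
  L: [ 1  0  1  2  0  0  1]
  M: [ 0  0  0  1  1  0  0]
  T: [-2  0 -1 -3 -2 -1  0]
  Θ: [ 0  1  0  0  0  0  0]
Row reduction gives pivot columns g,ΔT,c,W; rank = 4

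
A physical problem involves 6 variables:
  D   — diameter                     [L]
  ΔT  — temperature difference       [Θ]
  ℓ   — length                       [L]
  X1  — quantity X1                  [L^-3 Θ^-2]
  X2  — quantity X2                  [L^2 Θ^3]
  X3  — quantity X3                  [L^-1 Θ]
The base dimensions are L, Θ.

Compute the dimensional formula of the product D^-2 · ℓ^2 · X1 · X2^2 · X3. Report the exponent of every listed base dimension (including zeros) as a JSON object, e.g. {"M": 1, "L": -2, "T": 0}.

{"L": 0, "Θ": 5}

Dimensional matrix (L×Θ by D×ΔT×ℓ×X1×X2×X3):
  L: [ 1  0  1 -3  2 -1]
  Θ: [ 0  1  0 -2  3  1]
  [L]: (-2)·1+(2)·1+(1)·-3+(2)·2+(1)·-1 = 0
  [Θ]: (-2)·0+(2)·0+(1)·-2+(2)·3+(1)·1 = 5
⇒ Θ^5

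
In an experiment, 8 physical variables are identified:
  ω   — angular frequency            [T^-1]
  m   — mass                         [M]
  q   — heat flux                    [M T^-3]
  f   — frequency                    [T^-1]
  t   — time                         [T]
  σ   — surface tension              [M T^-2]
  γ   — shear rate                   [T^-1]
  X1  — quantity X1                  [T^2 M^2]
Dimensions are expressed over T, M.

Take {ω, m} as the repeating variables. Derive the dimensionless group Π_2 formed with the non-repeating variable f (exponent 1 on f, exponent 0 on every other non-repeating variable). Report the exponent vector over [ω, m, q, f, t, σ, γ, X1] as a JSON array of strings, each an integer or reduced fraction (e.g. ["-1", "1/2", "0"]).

Exponent matrix [T,M] × [ω,m,q,f,t,σ,γ,X1]:
  T: [-1  0 -3 -1  1 -2 -1  2]
  M: [ 0  1  1  0  0  1  0  2]
Echelon form has 2 nonzero rows (pivots: ω,m)
Pivot set = {ω,m}, free = {q,f,t,σ,γ,X1}
RREF:
  r0: [   1    0    3    1   -1    2    1   -2]
  r1: [   0    1    1    0    0    1    0    2]
Fix exponent of f at 1, q at 0, t at 0, σ at 0, γ at 0, X1 at 0; solve each RREF row for its pivot's exponent:
  r0: exp(ω) + (1)·1 = 0 ⇒ exp(ω) = -1
  r1: exp(m) + (0)·1 = 0 ⇒ exp(m) = 0
Π_2 = ω^-1 · f

["-1", "0", "0", "1", "0", "0", "0", "0"]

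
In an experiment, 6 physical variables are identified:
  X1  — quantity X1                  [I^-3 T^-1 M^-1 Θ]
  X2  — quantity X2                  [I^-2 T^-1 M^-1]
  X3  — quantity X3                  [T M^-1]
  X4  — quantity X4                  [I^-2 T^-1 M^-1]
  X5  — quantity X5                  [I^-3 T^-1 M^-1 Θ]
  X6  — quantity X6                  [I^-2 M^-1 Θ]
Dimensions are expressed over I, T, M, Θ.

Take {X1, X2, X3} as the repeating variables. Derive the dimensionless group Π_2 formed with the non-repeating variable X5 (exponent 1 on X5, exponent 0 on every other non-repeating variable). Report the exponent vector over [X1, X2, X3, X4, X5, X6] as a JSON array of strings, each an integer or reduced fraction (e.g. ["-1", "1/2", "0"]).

Write exponents as rows I,T,M,Θ / cols X1,X2,X3,X4,X5,X6:
  I: [-3 -2  0 -2 -3 -2]
  T: [-1 -1  1 -1 -1  0]
  M: [-1 -1 -1 -1 -1 -1]
  Θ: [ 1  0  0  0  1  1]
Row reduction gives pivot columns X1,X2,X3; rank = 3
Pivot set = {X1,X2,X3}, free = {X4,X5,X6}
RREF:
  r0: [   1    0    0    0    1    1]
  r1: [   0    1    0    1    0 -1/2]
  r2: [   0    0    1    0    0  1/2]
  r3: [   0    0    0    0    0    0]
Fix exponent of X5 at 1, X4 at 0, X6 at 0; solve each RREF row for its pivot's exponent:
  r0: exp(X1) + (1)·1 = 0 ⇒ exp(X1) = -1
  r1: exp(X2) + (0)·1 = 0 ⇒ exp(X2) = 0
  r2: exp(X3) + (0)·1 = 0 ⇒ exp(X3) = 0
Π_2 = X1^-1 · X5

["-1", "0", "0", "0", "1", "0"]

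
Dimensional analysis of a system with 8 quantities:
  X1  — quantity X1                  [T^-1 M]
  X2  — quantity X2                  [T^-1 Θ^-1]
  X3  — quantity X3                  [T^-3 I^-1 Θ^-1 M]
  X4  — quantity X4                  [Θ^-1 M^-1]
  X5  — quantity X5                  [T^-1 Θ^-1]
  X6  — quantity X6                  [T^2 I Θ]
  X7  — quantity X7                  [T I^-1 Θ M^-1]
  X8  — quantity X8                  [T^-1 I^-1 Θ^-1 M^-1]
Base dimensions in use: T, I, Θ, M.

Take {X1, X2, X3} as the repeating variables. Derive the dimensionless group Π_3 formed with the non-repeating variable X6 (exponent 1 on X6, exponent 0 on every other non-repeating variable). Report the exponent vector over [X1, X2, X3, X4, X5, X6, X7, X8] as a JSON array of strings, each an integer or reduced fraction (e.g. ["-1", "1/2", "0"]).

["-1", "0", "1", "0", "0", "1", "0", "0"]

Write exponents as rows T,I,Θ,M / cols X1,X2,X3,X4,X5,X6,X7,X8:
  T: [-1 -1 -3  0 -1  2  1 -1]
  I: [ 0  0 -1  0  0  1 -1 -1]
  Θ: [ 0 -1 -1 -1 -1  1  1 -1]
  M: [ 1  0  1 -1  0  0 -1 -1]
Echelon form has 3 nonzero rows (pivots: X1,X2,X3)
Repeat: X1,X2,X3; free: X4,X5,X6,X7,X8
RREF:
  r0: [   1    0    0   -1    0    1   -2   -2]
  r1: [   0    1    0    1    1    0   -2    0]
  r2: [   0    0    1    0    0   -1    1    1]
  r3: [   0    0    0    0    0    0    0    0]
Fix exponent of X6 at 1, X4 at 0, X5 at 0, X7 at 0, X8 at 0; solve each RREF row for its pivot's exponent:
  r0: exp(X1) + (1)·1 = 0 ⇒ exp(X1) = -1
  r1: exp(X2) + (0)·1 = 0 ⇒ exp(X2) = 0
  r2: exp(X3) + (-1)·1 = 0 ⇒ exp(X3) = 1
Π_3 = X1^-1 · X3 · X6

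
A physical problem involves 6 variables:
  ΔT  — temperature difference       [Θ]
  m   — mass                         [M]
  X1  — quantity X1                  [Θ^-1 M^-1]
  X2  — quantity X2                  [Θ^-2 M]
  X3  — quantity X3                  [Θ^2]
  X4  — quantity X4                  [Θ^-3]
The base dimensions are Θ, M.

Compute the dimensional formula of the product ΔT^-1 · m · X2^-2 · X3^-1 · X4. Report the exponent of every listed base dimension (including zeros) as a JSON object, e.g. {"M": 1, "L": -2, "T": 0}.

{"Θ": -2, "M": -1}

Exponent matrix [Θ,M] × [ΔT,m,X1,X2,X3,X4]:
  Θ: [ 1  0 -1 -2  2 -3]
  M: [ 0  1 -1  1  0  0]
  [Θ]: (-1)·1+(1)·0+(-2)·-2+(-1)·2+(1)·-3 = -2
  [M]: (-1)·0+(1)·1+(-2)·1+(-1)·0+(1)·0 = -1
⇒ Θ^-2 M^-1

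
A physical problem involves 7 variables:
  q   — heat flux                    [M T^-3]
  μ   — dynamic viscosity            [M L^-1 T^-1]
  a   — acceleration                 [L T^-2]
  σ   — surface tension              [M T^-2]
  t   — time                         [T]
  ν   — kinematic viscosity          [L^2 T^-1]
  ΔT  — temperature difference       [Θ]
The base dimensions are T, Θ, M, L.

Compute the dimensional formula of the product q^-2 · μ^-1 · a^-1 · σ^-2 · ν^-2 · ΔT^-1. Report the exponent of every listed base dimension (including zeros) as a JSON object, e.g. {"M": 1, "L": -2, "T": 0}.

Exponent matrix [T,Θ,M,L] × [q,μ,a,σ,t,ν,ΔT]:
  T: [-3 -1 -2 -2  1 -1  0]
  Θ: [ 0  0  0  0  0  0  1]
  M: [ 1  1  0  1  0  0  0]
  L: [ 0 -1  1  0  0  2  0]
  [T]: (-2)·-3+(-1)·-1+(-1)·-2+(-2)·-2+(-2)·-1+(-1)·0 = 15
  [Θ]: (-2)·0+(-1)·0+(-1)·0+(-2)·0+(-2)·0+(-1)·1 = -1
  [M]: (-2)·1+(-1)·1+(-1)·0+(-2)·1+(-2)·0+(-1)·0 = -5
  [L]: (-2)·0+(-1)·-1+(-1)·1+(-2)·0+(-2)·2+(-1)·0 = -4
⇒ T^15 Θ^-1 M^-5 L^-4

{"T": 15, "Θ": -1, "M": -5, "L": -4}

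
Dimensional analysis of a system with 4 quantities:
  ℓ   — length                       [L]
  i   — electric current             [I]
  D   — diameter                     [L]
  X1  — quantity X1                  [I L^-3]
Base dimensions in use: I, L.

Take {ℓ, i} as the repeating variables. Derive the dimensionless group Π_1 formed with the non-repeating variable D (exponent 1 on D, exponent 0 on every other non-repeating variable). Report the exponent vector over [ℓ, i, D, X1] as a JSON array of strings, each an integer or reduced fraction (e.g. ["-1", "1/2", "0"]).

["-1", "0", "1", "0"]

Write exponents as rows I,L / cols ℓ,i,D,X1:
  I: [ 0  1  0  1]
  L: [ 1  0  1 -3]
Echelon form has 2 nonzero rows (pivots: ℓ,i)
Repeat: ℓ,i; free: D,X1
RREF:
  r0: [   1    0    1   -3]
  r1: [   0    1    0    1]
Fix exponent of D at 1, X1 at 0; solve each RREF row for its pivot's exponent:
  r0: exp(ℓ) + (1)·1 = 0 ⇒ exp(ℓ) = -1
  r1: exp(i) + (0)·1 = 0 ⇒ exp(i) = 0
Π_1 = ℓ^-1 · D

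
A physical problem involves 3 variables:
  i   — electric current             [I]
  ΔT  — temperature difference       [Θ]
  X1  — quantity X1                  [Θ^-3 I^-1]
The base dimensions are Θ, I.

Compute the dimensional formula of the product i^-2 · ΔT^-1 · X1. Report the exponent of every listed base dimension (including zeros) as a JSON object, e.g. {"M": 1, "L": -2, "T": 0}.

{"Θ": -4, "I": -3}

Write exponents as rows Θ,I / cols i,ΔT,X1:
  Θ: [ 0  1 -3]
  I: [ 1  0 -1]
  [Θ]: (-2)·0+(-1)·1+(1)·-3 = -4
  [I]: (-2)·1+(-1)·0+(1)·-1 = -3
⇒ Θ^-4 I^-3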